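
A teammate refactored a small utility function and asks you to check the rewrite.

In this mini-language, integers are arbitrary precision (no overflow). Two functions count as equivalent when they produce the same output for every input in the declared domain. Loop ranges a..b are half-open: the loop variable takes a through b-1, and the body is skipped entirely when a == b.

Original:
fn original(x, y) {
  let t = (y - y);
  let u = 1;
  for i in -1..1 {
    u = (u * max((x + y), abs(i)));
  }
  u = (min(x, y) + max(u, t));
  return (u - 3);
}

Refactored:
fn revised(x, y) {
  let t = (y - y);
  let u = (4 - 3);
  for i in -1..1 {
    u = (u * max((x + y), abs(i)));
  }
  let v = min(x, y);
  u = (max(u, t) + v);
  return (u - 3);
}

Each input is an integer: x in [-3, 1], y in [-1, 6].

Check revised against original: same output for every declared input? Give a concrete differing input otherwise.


Equivalent — the differences include arithmetic usage differs, plus constant usage differs, plus local variable names differ, plus statement counts differ, yet no declared input distinguishes the two.
One worked example (x=-1, y=6) — original: t := 0 | u := 1 | iter i=-1: | u := 5 | iter i=0: | u := 25 | u := 24 | result 21; revised: t := 0 | u := 1 | iter i=-1: | u := 5 | iter i=0: | u := 25 | v := -1 | u := 24 | result 21; agreement on 21.
An exhaustive pass over the 40 declared inputs shows identical outputs.
verdict: equivalent


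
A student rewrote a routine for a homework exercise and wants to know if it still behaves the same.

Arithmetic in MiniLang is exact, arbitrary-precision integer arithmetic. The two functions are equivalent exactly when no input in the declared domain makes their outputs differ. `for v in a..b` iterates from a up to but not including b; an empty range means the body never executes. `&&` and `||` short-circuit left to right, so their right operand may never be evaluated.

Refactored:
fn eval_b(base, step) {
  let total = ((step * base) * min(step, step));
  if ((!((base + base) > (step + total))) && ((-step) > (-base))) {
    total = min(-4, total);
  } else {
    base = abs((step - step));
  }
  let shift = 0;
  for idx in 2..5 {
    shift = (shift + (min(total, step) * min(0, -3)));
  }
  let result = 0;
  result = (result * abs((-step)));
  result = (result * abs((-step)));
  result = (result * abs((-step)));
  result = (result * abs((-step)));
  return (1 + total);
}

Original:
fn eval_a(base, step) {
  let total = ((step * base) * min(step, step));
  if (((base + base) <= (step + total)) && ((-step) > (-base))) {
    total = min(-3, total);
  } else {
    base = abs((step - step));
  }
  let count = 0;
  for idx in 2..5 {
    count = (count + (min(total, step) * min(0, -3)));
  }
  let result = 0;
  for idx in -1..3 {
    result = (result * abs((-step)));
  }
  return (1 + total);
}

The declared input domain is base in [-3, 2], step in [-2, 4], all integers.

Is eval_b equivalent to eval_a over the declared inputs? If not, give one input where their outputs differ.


The rewrite breaks on base=1, step=-2, where the results are -2 and -3.
eval_a: total=4, then (((base + base) <= (step + total)) && ((-step) > (-base))) is true, then total=-3, then count=0, then (idx=2), then count=9, then (idx=3), then count=18, then (idx=4), then count=27, then result=0, then (idx=-1), then result=0, then (idx=0), then result=0, then (idx=1), then result=0, then (idx=2), then result=0, then returns -2
eval_b: total=4, then ((!((base + base) > (step + total))) && ((-step) > (-base))) is true, then total=-4, then shift=0, then (idx=2), then shift=12, then (idx=3), then shift=24, then (idx=4), then shift=36, then result=0, then result=0, then result=0, then result=0, then result=0, then returns -3
verdict: not equivalent; witness: base=1, step=-2


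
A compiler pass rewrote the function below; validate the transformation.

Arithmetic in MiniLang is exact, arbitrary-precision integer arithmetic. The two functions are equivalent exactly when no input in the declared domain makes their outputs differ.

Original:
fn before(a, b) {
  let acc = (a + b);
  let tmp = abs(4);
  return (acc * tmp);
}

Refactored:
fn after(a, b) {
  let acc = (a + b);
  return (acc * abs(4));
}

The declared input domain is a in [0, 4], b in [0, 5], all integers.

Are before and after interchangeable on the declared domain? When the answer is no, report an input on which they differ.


The two versions differ — the changes include statement counts differ; and local variable names differ.
Tracing a=1, b=3: before: acc becomes 4; next tmp becomes 4; next final value 16 | after: acc becomes 4; next final value 16 — matching result 16.
Checked all 30 inputs in the declared domain: the outputs agree on every one.
verdict: equivalent


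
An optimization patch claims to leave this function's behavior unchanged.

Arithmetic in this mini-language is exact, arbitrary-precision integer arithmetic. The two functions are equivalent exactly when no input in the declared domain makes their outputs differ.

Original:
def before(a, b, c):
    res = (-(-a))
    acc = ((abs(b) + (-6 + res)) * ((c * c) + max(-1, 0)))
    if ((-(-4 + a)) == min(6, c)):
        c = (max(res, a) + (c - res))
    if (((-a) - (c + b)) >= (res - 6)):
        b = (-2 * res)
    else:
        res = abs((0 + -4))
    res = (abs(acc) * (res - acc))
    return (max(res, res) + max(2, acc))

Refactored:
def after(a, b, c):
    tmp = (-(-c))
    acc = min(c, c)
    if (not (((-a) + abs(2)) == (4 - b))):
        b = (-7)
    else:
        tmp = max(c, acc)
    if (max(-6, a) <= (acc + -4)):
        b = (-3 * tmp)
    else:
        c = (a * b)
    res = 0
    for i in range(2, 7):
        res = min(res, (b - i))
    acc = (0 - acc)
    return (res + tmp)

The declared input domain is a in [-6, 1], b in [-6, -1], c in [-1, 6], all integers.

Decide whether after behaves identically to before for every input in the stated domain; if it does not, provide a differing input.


At a=-6, b=-6, c=-1: before gives 2, after gives -4.
verdict: not equivalent; witness: a=-6, b=-6, c=-1


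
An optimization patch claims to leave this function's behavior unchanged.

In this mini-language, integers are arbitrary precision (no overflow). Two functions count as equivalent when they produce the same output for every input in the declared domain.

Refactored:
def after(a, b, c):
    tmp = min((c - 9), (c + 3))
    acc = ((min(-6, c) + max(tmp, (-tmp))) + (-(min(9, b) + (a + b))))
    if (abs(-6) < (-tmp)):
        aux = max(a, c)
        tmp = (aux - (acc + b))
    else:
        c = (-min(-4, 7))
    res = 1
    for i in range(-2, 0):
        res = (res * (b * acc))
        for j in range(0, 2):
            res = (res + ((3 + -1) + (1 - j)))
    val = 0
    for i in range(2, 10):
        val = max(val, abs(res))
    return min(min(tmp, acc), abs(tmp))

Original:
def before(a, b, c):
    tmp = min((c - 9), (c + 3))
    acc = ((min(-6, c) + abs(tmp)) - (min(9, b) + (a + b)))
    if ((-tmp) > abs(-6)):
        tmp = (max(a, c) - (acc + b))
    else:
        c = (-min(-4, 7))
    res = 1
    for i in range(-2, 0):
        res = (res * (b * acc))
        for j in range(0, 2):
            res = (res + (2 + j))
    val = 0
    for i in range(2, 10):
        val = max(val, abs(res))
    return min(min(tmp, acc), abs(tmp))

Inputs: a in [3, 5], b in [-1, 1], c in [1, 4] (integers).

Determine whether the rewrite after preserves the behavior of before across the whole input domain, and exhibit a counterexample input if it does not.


Comparing the listings, the differences include: statement counts differ, plus arithmetic usage differs, plus min/max/abs usage differs, plus comparison usage differs, plus constant usage differs, plus local variable names differ.
One worked example (a=3, b=0, c=1) — before: tmp becomes -8; next acc becomes -1; next ((-tmp) > abs(-6)) evaluates to true; next tmp becomes 4; next res becomes 1; next at i=-2:; next res becomes 0; next at j=0:; next res becomes 2; next at j=1:; next res becomes 5; next at i=-1:; next res becomes 0; next at j=0:; next res becomes 2; next at j=1:; next res becomes 5; next val becomes 0; next at i=2:; next val becomes 5; next at i=3:; next val becomes 5; next at i=4:; next val becomes 5; next at i=5:; next val becomes 5; next at i=6:; next val becomes 5; next at i=7:; next val becomes 5; next at i=8:; next val becomes 5; next at i=9:; next val becomes 5; next final value -1; after: tmp becomes -8; next acc becomes -1; next (abs(-6) < (-tmp)) evaluates to true; next aux becomes 3; next tmp becomes 4; next res becomes 1; next at i=-2:; next res becomes 0; next at j=0:; next res becomes 3; next at j=1:; next res becomes 5; next at i=-1:; next res becomes 0; next at j=0:; next res becomes 3; next at j=1:; next res becomes 5; next val becomes 0; next at i=2:; next val becomes 5; next at i=3:; next val becomes 5; next at i=4:; next val becomes 5; next at i=5:; next val becomes 5; next at i=6:; next val becomes 5; next at i=7:; next val becomes 5; next at i=8:; next val becomes 5; next at i=9:; next val becomes 5; next final value -1; agreement on -1.
Checked all 36 inputs in the declared domain: the outputs agree on every one.
verdict: equivalent


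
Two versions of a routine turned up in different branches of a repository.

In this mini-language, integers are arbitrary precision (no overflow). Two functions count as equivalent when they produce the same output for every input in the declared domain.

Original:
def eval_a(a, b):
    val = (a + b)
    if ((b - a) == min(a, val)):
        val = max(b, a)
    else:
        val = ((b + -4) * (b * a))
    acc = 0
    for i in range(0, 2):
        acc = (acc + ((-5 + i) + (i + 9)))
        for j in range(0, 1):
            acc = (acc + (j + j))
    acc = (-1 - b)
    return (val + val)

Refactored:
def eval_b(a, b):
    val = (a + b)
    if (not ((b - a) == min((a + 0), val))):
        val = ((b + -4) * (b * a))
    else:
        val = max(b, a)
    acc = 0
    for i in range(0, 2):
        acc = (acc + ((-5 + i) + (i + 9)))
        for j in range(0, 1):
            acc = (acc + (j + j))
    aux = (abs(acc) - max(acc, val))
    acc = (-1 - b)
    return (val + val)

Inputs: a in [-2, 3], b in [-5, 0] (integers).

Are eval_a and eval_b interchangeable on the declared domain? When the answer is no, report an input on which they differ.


Equivalent — the differences include min/max/abs usage differs; and boolean connective usage differs; and arithmetic usage differs; and statement counts differ; and local variable names differ; and constant usage differs, yet no declared input distinguishes the two.
One worked example (a=0, b=0) — eval_a: val=0, then ((b - a) == min(a, val)) is true, then val=0, then acc=0, then (i=0), then acc=4, then (j=0), then acc=4, then (i=1), then acc=10, then (j=0), then acc=10, then acc=-1, then returns 0; eval_b: val=0, then (not ((b - a) == min((a + 0), val))) is false, then val=0, then acc=0, then (i=0), then acc=4, then (j=0), then acc=4, then (i=1), then acc=10, then (j=0), then acc=10, then aux=0, then acc=-1, then returns 0; agreement on 0.
Across all 36 domain points the two functions coincide.
verdict: equivalent


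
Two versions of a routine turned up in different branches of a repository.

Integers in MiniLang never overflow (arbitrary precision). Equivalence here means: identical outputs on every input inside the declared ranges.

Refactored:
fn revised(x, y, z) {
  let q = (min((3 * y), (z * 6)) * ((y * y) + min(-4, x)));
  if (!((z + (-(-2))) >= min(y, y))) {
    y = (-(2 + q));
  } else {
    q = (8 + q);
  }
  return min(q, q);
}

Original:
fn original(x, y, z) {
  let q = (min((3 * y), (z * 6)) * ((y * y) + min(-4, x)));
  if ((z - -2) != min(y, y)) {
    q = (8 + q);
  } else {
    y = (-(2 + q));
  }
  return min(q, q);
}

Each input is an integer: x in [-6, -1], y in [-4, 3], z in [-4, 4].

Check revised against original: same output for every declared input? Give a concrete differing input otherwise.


Not equivalent: x=-6, y=-2, z=-4 separates them (48 vs 56).
original: q = 48; ((z - -2) != min(y, y)) -> false; y = -50; return 48
revised: q = 48; (!((z + (-(-2))) >= min(y, y))) -> false; q = 56; return 56
verdict: not equivalent; witness: x=-6, y=-2, z=-4


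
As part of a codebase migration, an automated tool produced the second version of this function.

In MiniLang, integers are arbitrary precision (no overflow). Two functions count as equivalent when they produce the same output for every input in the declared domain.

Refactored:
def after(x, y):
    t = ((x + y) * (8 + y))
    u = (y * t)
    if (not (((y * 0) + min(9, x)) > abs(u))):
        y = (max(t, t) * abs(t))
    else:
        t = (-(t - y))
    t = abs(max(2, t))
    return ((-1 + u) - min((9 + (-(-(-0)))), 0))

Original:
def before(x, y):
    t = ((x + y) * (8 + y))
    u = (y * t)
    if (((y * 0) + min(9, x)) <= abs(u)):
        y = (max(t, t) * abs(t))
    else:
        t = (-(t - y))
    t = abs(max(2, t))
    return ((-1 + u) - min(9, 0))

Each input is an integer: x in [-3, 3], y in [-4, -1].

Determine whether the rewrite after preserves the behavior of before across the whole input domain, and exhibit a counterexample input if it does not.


This is a faithful refactor — comparison usage differs; arithmetic usage differs; constant usage differs; boolean connective usage differs, but the computed results match everywhere.
As a probe, take x=0, y=-4: before runs t := -16 | u := 64 | (((y * 0) + min(9, x)) <= abs(u)): true | y := -256 | t := 2 | result 63; after runs t := -16 | u := 64 | (not (((y * 0) + min(9, x)) > abs(u))): true | y := -256 | t := 2 | result 63; both end at 63.
Checked all 28 inputs in the declared domain: the outputs agree on every one.
verdict: equivalent


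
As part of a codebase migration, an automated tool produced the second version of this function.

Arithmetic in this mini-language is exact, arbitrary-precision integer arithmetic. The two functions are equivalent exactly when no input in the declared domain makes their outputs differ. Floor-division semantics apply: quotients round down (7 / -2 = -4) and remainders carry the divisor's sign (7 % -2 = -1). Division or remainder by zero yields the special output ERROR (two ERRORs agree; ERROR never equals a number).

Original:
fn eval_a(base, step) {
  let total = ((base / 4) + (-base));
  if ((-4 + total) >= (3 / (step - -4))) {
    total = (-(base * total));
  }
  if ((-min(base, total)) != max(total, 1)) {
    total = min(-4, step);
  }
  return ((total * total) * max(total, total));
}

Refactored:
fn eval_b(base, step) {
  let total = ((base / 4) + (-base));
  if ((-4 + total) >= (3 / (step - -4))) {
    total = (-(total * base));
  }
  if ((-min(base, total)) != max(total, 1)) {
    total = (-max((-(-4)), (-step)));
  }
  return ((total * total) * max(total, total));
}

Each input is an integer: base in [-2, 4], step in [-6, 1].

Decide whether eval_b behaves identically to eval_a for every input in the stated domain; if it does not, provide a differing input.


The two are interchangeable: min/max/abs usage differs, and every declared input agrees.
Spot check at base=4, step=-1 — eval_a: total := -3 | ((-4 + total) >= (3 / (step - -4))): false | ((-min(base, total)) != max(total, 1)): true | total := -4 | result -64. eval_b: total := -3 | ((-4 + total) >= (3 / (step - -4))): false | ((-min(base, total)) != max(total, 1)): true | total := -4 | result -64. Both give -64.
Across all 56 domain points the two functions coincide.
verdict: equivalent


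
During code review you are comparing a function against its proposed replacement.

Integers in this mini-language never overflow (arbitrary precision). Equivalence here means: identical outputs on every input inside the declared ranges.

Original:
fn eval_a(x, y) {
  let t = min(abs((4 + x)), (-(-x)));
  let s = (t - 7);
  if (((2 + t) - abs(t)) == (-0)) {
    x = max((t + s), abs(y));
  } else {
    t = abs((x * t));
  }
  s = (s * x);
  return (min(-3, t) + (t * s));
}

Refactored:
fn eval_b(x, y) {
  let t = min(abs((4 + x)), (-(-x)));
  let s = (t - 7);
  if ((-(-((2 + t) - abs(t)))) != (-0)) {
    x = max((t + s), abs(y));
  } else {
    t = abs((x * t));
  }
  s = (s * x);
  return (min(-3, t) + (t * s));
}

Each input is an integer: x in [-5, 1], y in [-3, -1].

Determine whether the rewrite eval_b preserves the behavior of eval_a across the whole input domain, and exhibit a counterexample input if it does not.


Input x=-5, y=-3: 1497 from eval_a versus 175 from eval_b.
verdict: not equivalent; witness: x=-5, y=-3


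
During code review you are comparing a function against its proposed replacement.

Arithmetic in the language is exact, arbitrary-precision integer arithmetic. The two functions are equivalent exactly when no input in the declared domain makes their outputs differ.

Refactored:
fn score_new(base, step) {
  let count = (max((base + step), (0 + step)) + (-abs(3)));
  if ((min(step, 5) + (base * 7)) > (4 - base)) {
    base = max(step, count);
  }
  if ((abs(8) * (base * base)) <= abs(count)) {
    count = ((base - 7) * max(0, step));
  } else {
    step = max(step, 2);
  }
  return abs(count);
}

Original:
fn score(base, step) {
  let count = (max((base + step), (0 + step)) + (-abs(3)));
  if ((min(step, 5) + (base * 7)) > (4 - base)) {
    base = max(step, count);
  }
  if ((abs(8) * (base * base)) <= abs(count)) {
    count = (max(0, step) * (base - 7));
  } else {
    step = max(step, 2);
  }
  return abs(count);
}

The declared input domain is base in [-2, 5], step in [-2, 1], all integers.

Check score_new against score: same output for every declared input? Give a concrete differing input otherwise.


Comparing the listings, the differences include: same computation, different form.
As a probe, take base=0, step=-1: score runs count = -4; ((min(step, 5) + (base * 7)) > (4 - base)) -> false; ((abs(8) * (base * base)) <= abs(count)) -> true; count = 0; return 0; score_new runs count = -4; ((min(step, 5) + (base * 7)) > (4 - base)) -> false; ((abs(8) * (base * base)) <= abs(count)) -> true; count = 0; return 0; both end at 0.
Across all 32 domain points the two functions coincide.
verdict: equivalent


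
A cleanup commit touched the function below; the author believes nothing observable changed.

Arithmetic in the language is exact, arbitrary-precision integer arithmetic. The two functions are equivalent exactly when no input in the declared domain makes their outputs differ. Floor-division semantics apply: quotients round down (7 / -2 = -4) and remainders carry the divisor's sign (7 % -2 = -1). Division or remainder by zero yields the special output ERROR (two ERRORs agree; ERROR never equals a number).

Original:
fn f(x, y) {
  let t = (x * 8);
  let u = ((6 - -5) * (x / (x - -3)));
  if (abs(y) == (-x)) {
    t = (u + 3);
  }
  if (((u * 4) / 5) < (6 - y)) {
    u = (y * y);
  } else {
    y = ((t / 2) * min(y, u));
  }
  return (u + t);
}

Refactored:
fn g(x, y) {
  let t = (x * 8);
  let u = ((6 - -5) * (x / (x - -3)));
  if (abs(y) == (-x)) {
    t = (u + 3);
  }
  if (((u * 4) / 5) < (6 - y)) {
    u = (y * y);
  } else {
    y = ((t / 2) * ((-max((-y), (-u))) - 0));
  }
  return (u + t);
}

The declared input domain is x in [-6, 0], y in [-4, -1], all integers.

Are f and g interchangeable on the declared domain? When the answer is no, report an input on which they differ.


Comparing the listings, the differences include: min/max/abs usage differs; and arithmetic usage differs; and constant usage differs.
As a probe, take x=-1, y=-1: f runs t := -8 | u := -11 | (abs(y) == (-x)): true | t := -8 | (((u * 4) / 5) < (6 - y)): true | u := 1 | result -7; g runs t := -8 | u := -11 | (abs(y) == (-x)): true | t := -8 | (((u * 4) / 5) < (6 - y)): true | u := 1 | result -7; both end at -7.
Sweeping the whole domain (28 inputs) finds no disagreement.
verdict: equivalent


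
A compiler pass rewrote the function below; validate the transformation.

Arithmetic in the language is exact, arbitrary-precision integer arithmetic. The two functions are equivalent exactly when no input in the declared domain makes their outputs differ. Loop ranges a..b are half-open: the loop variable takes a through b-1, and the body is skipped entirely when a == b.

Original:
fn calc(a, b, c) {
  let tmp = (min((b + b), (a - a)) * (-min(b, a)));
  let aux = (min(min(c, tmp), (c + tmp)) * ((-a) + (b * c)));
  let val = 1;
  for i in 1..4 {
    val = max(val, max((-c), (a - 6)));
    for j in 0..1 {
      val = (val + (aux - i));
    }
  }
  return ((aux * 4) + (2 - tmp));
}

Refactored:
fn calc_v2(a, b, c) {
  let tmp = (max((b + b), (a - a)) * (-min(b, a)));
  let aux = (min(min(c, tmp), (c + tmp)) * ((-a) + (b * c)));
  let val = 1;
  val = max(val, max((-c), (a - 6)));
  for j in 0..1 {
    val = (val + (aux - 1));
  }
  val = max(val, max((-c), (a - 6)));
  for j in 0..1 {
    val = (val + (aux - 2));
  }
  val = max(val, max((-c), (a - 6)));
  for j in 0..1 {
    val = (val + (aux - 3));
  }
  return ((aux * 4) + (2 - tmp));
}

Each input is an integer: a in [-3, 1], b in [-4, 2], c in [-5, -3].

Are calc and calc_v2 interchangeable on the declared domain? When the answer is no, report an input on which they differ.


On input a=-3, b=-4, c=-5, calc returns -3370 while calc_v2 returns -458.
verdict: not equivalent; witness: a=-3, b=-4, c=-5


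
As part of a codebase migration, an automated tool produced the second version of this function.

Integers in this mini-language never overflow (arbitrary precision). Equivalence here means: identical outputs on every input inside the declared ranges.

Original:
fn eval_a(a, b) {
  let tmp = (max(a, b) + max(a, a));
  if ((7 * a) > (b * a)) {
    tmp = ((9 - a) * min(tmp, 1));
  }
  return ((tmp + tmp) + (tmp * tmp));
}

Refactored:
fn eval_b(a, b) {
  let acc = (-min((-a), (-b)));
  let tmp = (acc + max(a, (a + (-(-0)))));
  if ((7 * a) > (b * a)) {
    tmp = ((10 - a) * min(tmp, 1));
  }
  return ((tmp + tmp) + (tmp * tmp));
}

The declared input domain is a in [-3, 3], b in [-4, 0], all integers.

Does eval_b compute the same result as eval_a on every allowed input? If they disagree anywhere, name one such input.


Consider the input a=1, b=-4.
eval_a: tmp=2, then ((7 * a) > (b * a)) is true, then tmp=8, then returns 80
eval_b: acc=1, then tmp=2, then ((7 * a) > (b * a)) is true, then tmp=9, then returns 99
80 != 99, so the rewrite changes behavior.
verdict: not equivalent; witness: a=1, b=-4


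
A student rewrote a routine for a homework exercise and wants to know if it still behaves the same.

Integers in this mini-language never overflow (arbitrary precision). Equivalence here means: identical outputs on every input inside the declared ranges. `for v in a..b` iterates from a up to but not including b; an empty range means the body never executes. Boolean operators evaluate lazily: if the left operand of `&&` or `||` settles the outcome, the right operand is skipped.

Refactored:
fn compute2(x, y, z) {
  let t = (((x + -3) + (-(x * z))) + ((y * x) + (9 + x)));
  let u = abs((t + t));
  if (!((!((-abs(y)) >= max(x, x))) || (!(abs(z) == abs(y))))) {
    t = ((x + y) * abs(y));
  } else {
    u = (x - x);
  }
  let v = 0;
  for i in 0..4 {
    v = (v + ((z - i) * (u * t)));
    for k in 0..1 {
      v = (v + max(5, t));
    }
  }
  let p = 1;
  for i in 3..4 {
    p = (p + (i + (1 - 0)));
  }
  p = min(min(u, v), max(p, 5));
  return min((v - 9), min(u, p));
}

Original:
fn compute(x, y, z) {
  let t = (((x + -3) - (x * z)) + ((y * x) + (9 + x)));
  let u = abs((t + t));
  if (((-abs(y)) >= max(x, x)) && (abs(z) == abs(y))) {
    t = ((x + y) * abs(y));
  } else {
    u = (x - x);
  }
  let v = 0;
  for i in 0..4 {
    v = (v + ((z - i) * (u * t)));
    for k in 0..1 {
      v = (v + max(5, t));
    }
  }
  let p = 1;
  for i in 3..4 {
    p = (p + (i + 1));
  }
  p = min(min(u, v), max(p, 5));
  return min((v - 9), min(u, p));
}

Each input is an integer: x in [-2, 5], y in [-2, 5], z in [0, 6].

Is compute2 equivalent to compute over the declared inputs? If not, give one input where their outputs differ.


Although arithmetic usage differs; also boolean connective usage differs; also constant usage differs, 448/448 inputs agree.
verdict: equivalent


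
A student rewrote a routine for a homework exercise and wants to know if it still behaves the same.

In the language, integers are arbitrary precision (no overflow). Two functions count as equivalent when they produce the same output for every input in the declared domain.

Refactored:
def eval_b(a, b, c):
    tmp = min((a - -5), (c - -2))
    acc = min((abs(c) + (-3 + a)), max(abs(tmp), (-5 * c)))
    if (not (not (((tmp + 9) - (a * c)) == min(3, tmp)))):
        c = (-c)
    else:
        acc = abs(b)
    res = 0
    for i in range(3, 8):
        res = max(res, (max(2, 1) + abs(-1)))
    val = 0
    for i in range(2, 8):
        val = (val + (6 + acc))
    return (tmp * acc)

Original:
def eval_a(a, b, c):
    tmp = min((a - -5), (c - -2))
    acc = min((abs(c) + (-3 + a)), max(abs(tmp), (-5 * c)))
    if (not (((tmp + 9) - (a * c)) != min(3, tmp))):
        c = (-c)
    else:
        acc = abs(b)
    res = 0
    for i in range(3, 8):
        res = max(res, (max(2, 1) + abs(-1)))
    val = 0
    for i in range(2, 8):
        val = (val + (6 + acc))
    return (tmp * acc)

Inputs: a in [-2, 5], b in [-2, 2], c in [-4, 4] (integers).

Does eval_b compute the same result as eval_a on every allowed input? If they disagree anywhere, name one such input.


Reading the diff, among the changes: comparison usage differs; and boolean connective usage differs.
One worked example (a=0, b=0, c=-1) — eval_a: tmp = 1; acc = -2; (not (((tmp + 9) - (a * c)) != min(3, tmp))) -> false; acc = 0; res = 0; [i=3]; res = 3; [i=4]; res = 3; [i=5]; res = 3; [i=6]; res = 3; [i=7]; res = 3; val = 0; [i=2]; val = 6; [i=3]; val = 12; [i=4]; val = 18; [i=5]; val = 24; [i=6]; val = 30; [i=7]; val = 36; return 0; eval_b: tmp = 1; acc = -2; (not (not (((tmp + 9) - (a * c)) == min(3, tmp)))) -> false; acc = 0; res = 0; [i=3]; res = 3; [i=4]; res = 3; [i=5]; res = 3; [i=6]; res = 3; [i=7]; res = 3; val = 0; [i=2]; val = 6; [i=3]; val = 12; [i=4]; val = 18; [i=5]; val = 24; [i=6]; val = 30; [i=7]; val = 36; return 0; agreement on 0.
An exhaustive pass over the 360 declared inputs shows identical outputs.
verdict: equivalent


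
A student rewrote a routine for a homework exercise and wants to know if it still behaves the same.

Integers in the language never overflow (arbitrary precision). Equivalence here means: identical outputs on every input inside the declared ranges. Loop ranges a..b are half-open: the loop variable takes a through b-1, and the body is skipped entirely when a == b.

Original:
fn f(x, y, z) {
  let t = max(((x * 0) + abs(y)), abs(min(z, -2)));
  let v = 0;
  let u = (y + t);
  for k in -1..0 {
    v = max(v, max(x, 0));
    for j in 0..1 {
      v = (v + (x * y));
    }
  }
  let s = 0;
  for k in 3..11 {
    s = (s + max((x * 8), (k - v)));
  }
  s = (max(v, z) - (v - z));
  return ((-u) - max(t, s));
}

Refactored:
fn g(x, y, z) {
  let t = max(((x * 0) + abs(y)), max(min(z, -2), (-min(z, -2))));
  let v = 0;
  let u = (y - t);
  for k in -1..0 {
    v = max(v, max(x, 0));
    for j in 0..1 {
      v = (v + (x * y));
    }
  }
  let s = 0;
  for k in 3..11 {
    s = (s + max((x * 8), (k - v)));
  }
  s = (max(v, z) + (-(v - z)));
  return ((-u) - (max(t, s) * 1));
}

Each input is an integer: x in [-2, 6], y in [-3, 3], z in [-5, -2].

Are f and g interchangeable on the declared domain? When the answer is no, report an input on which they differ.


Take x=-2, y=-3, z=-5.
f: t becomes 5; next v becomes 0; next u becomes 2; next at k=-1:; next v becomes 0; next at j=0:; next v becomes 6; next s becomes 0; next at k=3:; next s becomes -3; next at k=4:; next s becomes -5; next at k=5:; next s becomes -6; next at k=6:; next s becomes -6; next at k=7:; next s becomes -5; next at k=8:; next s becomes -3; next at k=9:; next s becomes 0; next at k=10:; next s becomes 4; next s becomes -5; next final value -7
g: t becomes 5; next v becomes 0; next u becomes -8; next at k=-1:; next v becomes 0; next at j=0:; next v becomes 6; next s becomes 0; next at k=3:; next s becomes -3; next at k=4:; next s becomes -5; next at k=5:; next s becomes -6; next at k=6:; next s becomes -6; next at k=7:; next s becomes -5; next at k=8:; next s becomes -3; next at k=9:; next s becomes 0; next at k=10:; next s becomes 4; next s becomes -5; next final value 3
-7 != 3, so the rewrite changes behavior.
verdict: not equivalent; witness: x=-2, y=-3, z=-5


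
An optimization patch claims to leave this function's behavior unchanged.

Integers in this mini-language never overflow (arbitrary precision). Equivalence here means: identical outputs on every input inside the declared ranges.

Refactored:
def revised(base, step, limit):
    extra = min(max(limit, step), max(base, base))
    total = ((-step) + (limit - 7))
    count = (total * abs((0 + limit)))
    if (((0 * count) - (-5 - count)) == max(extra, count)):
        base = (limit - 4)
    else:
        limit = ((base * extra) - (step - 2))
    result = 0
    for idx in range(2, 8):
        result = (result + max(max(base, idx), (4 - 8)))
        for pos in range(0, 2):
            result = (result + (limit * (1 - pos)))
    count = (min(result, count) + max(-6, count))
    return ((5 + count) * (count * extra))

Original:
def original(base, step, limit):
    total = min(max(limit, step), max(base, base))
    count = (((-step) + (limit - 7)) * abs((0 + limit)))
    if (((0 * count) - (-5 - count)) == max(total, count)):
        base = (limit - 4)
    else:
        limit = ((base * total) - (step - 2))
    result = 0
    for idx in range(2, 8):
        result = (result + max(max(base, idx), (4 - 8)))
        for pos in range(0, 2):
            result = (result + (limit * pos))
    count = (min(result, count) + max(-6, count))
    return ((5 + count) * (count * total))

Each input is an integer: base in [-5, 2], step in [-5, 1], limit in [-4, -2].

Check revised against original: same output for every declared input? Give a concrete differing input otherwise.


Reading the diff, among the changes: local variable names differ, and constant usage differs, and statement counts differ, and arithmetic usage differs.
Spot check at base=2, step=-5, limit=-2 — original: total becomes -2; next count becomes -8; next (((0 * count) - (-5 - count)) == max(total, count)) evaluates to false; next limit becomes 3; next result becomes 0; next at idx=2:; next result becomes 2; next at pos=0:; next result becomes 2; next at pos=1:; next result becomes 5; next at idx=3:; next result becomes 8; next at pos=0:; next result becomes 8; next at pos=1:; next result becomes 11; next at idx=4:; next result becomes 15; next at pos=0:; next result becomes 15; next at pos=1:; next result becomes 18; next at idx=5:; next result becomes 23; next at pos=0:; next result becomes 23; next at pos=1:; next result becomes 26; next at idx=6:; next result becomes 32; next at pos=0:; next result becomes 32; next at pos=1:; next result becomes 35; next at idx=7:; next result becomes 42; next at pos=0:; next result becomes 42; next at pos=1:; next result becomes 45; next count becomes -14; next final value -252. revised: extra becomes -2; next total becomes -4; next count becomes -8; next (((0 * count) - (-5 - count)) == max(extra, count)) evaluates to false; next limit becomes 3; next result becomes 0; next at idx=2:; next result becomes 2; next at pos=0:; next result becomes 5; next at pos=1:; next result becomes 5; next at idx=3:; next result becomes 8; next at pos=0:; next result becomes 11; next at pos=1:; next result becomes 11; next at idx=4:; next result becomes 15; next at pos=0:; next result becomes 18; next at pos=1:; next result becomes 18; next at idx=5:; next result becomes 23; next at pos=0:; next result becomes 26; next at pos=1:; next result becomes 26; next at idx=6:; next result becomes 32; next at pos=0:; next result becomes 35; next at pos=1:; next result becomes 35; next at idx=7:; next result becomes 42; next at pos=0:; next result becomes 45; next at pos=1:; next result becomes 45; next count becomes -14; next final value -252. Both give -252.
Checked all 168 inputs in the declared domain: the outputs agree on every one.
verdict: equivalent


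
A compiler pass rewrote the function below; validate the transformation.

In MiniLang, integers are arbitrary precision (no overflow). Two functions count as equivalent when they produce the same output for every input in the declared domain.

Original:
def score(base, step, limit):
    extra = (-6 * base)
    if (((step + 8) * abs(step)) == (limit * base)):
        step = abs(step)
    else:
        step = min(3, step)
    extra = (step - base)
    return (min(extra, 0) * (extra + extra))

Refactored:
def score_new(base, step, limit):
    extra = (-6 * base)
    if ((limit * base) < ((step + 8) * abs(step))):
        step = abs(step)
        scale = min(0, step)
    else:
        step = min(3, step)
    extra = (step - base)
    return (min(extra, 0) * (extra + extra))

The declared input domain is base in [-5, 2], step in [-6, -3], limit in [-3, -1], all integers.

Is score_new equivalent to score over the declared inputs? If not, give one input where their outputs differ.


Run the pair on base=-5, step=-6, limit=-2.
score: extra becomes 30; next (((step + 8) * abs(step)) == (limit * base)) evaluates to false; next step becomes -6; next extra becomes -1; next final value 2
score_new: extra becomes 30; next ((limit * base) < ((step + 8) * abs(step))) evaluates to true; next step becomes 6; next scale becomes 0; next extra becomes 11; next final value 0
2 and 0 differ, so these are not the same function on this domain.
verdict: not equivalent; witness: base=-5, step=-6, limit=-2


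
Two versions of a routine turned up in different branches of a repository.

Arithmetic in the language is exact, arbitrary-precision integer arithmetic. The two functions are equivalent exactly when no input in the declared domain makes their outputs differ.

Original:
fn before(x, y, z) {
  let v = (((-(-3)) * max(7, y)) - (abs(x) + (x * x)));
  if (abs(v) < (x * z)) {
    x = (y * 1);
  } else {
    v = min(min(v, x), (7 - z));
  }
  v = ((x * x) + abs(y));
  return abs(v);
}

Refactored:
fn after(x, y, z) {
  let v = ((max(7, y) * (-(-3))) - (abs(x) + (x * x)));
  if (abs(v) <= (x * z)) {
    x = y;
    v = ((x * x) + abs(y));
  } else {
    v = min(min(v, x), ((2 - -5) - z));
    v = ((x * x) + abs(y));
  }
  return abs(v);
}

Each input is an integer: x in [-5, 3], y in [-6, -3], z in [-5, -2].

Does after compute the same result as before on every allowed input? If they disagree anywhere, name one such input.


These are not equivalent — on x=-3, y=-6, z=-3 the outputs split (15 vs 42).
before: v becomes 9; next (abs(v) < (x * z)) evaluates to false; next v becomes -3; next v becomes 15; next final value 15
after: v becomes 9; next (abs(v) <= (x * z)) evaluates to true; next x becomes -6; next v becomes 42; next final value 42
verdict: not equivalent; witness: x=-3, y=-6, z=-3


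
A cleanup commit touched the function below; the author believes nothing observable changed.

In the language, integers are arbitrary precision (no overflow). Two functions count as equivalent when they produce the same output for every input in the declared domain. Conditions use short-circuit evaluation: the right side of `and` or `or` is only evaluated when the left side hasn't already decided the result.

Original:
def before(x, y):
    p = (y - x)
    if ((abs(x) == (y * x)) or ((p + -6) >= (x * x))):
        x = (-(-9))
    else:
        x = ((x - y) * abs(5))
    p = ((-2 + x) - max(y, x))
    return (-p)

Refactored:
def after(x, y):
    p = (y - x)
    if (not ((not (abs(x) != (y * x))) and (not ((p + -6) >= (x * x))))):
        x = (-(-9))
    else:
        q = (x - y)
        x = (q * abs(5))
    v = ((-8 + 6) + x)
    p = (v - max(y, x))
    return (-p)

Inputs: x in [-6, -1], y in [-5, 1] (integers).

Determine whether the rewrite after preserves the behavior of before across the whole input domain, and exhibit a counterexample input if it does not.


Run the pair on x=-6, y=-4.
before: p=2, then ((abs(x) == (y * x)) or ((p + -6) >= (x * x))) is false, then x=-10, then p=-8, then returns 8
after: p=2, then (not ((not (abs(x) != (y * x))) and (not ((p + -6) >= (x * x))))) is true, then x=9, then v=7, then p=-2, then returns 2
8 vs 2 — the two versions disagree here.
verdict: not equivalent; witness: x=-6, y=-4


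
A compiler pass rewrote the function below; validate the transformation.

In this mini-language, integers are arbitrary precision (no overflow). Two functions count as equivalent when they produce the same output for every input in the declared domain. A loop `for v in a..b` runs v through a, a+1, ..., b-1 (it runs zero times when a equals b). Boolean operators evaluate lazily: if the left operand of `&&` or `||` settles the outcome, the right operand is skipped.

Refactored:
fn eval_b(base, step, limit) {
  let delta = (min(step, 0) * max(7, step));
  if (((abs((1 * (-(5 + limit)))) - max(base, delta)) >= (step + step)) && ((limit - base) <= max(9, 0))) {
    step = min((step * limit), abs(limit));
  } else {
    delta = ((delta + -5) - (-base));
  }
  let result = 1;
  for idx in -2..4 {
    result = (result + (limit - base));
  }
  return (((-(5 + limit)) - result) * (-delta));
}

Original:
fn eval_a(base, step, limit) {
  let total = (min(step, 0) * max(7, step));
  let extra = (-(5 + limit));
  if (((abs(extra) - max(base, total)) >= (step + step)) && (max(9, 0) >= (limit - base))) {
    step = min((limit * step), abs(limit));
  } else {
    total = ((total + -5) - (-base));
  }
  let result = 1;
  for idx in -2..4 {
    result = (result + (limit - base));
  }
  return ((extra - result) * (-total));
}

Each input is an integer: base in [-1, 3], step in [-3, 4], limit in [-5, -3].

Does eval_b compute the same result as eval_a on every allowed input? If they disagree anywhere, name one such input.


This is a faithful refactor — constant usage differs, comparison usage differs, local variable names differ, arithmetic usage differs, statement counts differ, but the computed results match everywhere.
One worked example (base=3, step=4, limit=-3) — eval_a: total becomes 0; next extra becomes -2; next (((abs(extra) - max(base, total)) >= (step + step)) && (max(9, 0) >= (limit - base))) evaluates to false; next total becomes -2; next result becomes 1; next at idx=-2:; next result becomes -5; next at idx=-1:; next result becomes -11; next at idx=0:; next result becomes -17; next at idx=1:; next result becomes -23; next at idx=2:; next result becomes -29; next at idx=3:; next result becomes -35; next final value 66; eval_b: delta becomes 0; next (((abs((1 * (-(5 + limit)))) - max(base, delta)) >= (step + step)) && ((limit - base) <= max(9, 0))) evaluates to false; next delta becomes -2; next result becomes 1; next at idx=-2:; next result becomes -5; next at idx=-1:; next result becomes -11; next at idx=0:; next result becomes -17; next at idx=1:; next result becomes -23; next at idx=2:; next result becomes -29; next at idx=3:; next result becomes -35; next final value 66; agreement on 66.
Every one of the 120 inputs gives matching results.
verdict: equivalent


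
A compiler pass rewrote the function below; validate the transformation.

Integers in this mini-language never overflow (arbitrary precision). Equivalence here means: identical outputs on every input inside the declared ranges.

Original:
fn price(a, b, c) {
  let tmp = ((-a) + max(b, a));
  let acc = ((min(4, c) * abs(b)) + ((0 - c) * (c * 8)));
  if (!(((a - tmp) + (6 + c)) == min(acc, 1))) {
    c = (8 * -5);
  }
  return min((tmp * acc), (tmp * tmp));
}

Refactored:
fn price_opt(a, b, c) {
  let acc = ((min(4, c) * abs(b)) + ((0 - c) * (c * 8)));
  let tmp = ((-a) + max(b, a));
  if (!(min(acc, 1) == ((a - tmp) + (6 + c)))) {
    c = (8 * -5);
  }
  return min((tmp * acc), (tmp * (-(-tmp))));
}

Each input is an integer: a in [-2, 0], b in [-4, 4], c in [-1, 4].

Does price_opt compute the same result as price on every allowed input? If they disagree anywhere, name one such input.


Comparing the listings, the differences include: same computation, different form.
Tracing a=-1, b=2, c=-1: price: tmp becomes 3; next acc becomes -10; next (!(((a - tmp) + (6 + c)) == min(acc, 1))) evaluates to true; next c becomes -40; next final value -30 | price_opt: acc becomes -10; next tmp becomes 3; next (!(min(acc, 1) == ((a - tmp) + (6 + c)))) evaluates to true; next c becomes -40; next final value -30 — matching result -30.
Across all 162 domain points the two functions coincide.
verdict: equivalent
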